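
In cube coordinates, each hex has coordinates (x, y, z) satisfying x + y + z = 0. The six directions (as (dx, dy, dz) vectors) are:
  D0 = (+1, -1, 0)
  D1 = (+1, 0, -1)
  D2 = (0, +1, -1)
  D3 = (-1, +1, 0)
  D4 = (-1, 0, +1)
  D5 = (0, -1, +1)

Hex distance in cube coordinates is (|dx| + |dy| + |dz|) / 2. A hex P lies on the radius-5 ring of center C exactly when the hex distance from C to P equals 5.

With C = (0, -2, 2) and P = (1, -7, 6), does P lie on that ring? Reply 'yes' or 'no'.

Answer: yes

Derivation:
|px - cx| = |1 - 0| = 1
|py - cy| = |-7 - (-2)| = 5
|pz - cz| = |6 - 2| = 4
distance = (1+5+4)/2 = 10/2 = 5
radius = 5; distance == radius -> yes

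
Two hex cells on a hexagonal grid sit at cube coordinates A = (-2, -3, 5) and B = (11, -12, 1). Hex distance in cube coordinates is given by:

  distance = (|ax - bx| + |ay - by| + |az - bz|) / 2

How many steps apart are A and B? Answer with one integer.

Answer: 13

Derivation:
|ax - bx| = |-2 - 11| = 13
|ay - by| = |-3 - (-12)| = 9
|az - bz| = |5 - 1| = 4
distance = (13 + 9 + 4) / 2 = 26 / 2 = 13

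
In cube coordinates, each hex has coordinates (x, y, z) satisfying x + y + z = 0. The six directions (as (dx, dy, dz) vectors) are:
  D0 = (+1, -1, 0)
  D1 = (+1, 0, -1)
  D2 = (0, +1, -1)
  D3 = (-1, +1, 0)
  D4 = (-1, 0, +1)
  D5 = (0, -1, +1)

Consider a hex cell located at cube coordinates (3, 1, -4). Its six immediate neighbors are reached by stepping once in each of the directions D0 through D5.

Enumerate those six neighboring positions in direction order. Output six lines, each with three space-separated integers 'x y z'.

Answer: 4 0 -4
4 1 -5
3 2 -5
2 2 -4
2 1 -3
3 0 -3

Derivation:
Center: (3, 1, -4). Add each direction:
  D0: (3, 1, -4) + (1, -1, 0) = (4, 0, -4)
  D1: (3, 1, -4) + (1, 0, -1) = (4, 1, -5)
  D2: (3, 1, -4) + (0, 1, -1) = (3, 2, -5)
  D3: (3, 1, -4) + (-1, 1, 0) = (2, 2, -4)
  D4: (3, 1, -4) + (-1, 0, 1) = (2, 1, -3)
  D5: (3, 1, -4) + (0, -1, 1) = (3, 0, -3)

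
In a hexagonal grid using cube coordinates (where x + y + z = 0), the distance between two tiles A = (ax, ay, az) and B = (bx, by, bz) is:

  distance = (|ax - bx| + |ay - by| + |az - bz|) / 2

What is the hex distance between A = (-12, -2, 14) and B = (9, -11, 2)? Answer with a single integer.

Answer: 21

Derivation:
|ax - bx| = |-12 - 9| = 21
|ay - by| = |-2 - (-11)| = 9
|az - bz| = |14 - 2| = 12
distance = (21 + 9 + 12) / 2 = 42 / 2 = 21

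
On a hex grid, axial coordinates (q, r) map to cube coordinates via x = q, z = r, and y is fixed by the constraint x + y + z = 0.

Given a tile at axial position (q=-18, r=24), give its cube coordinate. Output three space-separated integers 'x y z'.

x = q = -18
z = r = 24
y = -x - z = -(-18) - (24) = -6

Answer: -18 -6 24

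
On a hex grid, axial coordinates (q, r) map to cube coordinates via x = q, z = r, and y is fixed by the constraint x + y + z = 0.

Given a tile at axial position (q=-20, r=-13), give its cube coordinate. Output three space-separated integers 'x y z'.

Answer: -20 33 -13

Derivation:
x = q = -20
z = r = -13
y = -x - z = -(-20) - (-13) = 33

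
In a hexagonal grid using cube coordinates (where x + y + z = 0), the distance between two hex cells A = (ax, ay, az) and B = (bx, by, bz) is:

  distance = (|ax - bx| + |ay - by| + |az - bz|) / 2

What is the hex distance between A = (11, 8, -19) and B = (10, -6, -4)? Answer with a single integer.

|ax - bx| = |11 - 10| = 1
|ay - by| = |8 - (-6)| = 14
|az - bz| = |-19 - (-4)| = 15
distance = (1 + 14 + 15) / 2 = 30 / 2 = 15

Answer: 15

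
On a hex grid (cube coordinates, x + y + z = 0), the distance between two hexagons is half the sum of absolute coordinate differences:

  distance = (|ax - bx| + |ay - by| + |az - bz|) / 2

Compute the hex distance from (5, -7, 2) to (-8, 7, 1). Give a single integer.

|ax - bx| = |5 - (-8)| = 13
|ay - by| = |-7 - 7| = 14
|az - bz| = |2 - 1| = 1
distance = (13 + 14 + 1) / 2 = 28 / 2 = 14

Answer: 14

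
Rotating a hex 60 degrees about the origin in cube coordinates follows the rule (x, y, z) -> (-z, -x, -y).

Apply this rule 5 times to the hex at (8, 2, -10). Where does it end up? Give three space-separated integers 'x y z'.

Start: (8, 2, -10)
Step 1: (8, 2, -10) -> (-(-10), -(8), -(2)) = (10, -8, -2)
Step 2: (10, -8, -2) -> (-(-2), -(10), -(-8)) = (2, -10, 8)
Step 3: (2, -10, 8) -> (-(8), -(2), -(-10)) = (-8, -2, 10)
Step 4: (-8, -2, 10) -> (-(10), -(-8), -(-2)) = (-10, 8, 2)
Step 5: (-10, 8, 2) -> (-(2), -(-10), -(8)) = (-2, 10, -8)

Answer: -2 10 -8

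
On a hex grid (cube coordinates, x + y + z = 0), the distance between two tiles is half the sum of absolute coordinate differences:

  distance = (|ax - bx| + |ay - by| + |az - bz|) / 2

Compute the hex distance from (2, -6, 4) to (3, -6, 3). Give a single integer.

|ax - bx| = |2 - 3| = 1
|ay - by| = |-6 - (-6)| = 0
|az - bz| = |4 - 3| = 1
distance = (1 + 0 + 1) / 2 = 2 / 2 = 1

Answer: 1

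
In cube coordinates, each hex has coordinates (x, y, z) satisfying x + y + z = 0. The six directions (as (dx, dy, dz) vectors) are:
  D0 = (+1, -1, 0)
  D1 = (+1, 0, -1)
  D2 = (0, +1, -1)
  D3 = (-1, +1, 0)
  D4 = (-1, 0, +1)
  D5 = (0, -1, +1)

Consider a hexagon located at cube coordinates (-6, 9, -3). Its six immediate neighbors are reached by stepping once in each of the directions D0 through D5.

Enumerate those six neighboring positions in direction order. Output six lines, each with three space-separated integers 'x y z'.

Center: (-6, 9, -3). Add each direction:
  D0: (-6, 9, -3) + (1, -1, 0) = (-5, 8, -3)
  D1: (-6, 9, -3) + (1, 0, -1) = (-5, 9, -4)
  D2: (-6, 9, -3) + (0, 1, -1) = (-6, 10, -4)
  D3: (-6, 9, -3) + (-1, 1, 0) = (-7, 10, -3)
  D4: (-6, 9, -3) + (-1, 0, 1) = (-7, 9, -2)
  D5: (-6, 9, -3) + (0, -1, 1) = (-6, 8, -2)

Answer: -5 8 -3
-5 9 -4
-6 10 -4
-7 10 -3
-7 9 -2
-6 8 -2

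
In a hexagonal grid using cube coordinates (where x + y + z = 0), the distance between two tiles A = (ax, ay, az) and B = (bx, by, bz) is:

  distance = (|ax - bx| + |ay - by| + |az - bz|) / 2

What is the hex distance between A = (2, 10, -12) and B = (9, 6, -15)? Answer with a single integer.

|ax - bx| = |2 - 9| = 7
|ay - by| = |10 - 6| = 4
|az - bz| = |-12 - (-15)| = 3
distance = (7 + 4 + 3) / 2 = 14 / 2 = 7

Answer: 7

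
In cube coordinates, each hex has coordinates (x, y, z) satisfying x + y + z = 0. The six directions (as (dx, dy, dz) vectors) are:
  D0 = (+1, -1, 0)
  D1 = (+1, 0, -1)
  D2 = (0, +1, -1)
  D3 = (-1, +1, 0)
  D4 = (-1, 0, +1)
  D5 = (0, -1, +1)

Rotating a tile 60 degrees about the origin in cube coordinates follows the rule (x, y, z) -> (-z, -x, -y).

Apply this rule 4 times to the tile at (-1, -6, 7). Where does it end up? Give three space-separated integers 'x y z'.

Answer: 7 -1 -6

Derivation:
Start: (-1, -6, 7)
Step 1: (-1, -6, 7) -> (-(7), -(-1), -(-6)) = (-7, 1, 6)
Step 2: (-7, 1, 6) -> (-(6), -(-7), -(1)) = (-6, 7, -1)
Step 3: (-6, 7, -1) -> (-(-1), -(-6), -(7)) = (1, 6, -7)
Step 4: (1, 6, -7) -> (-(-7), -(1), -(6)) = (7, -1, -6)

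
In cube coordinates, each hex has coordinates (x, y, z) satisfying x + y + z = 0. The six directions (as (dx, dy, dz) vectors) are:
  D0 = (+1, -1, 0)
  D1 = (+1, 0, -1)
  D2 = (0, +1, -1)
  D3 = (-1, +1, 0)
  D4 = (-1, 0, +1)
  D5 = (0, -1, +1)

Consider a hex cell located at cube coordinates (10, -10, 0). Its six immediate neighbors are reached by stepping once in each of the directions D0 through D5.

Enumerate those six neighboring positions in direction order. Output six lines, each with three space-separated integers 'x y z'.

Answer: 11 -11 0
11 -10 -1
10 -9 -1
9 -9 0
9 -10 1
10 -11 1

Derivation:
Center: (10, -10, 0). Add each direction:
  D0: (10, -10, 0) + (1, -1, 0) = (11, -11, 0)
  D1: (10, -10, 0) + (1, 0, -1) = (11, -10, -1)
  D2: (10, -10, 0) + (0, 1, -1) = (10, -9, -1)
  D3: (10, -10, 0) + (-1, 1, 0) = (9, -9, 0)
  D4: (10, -10, 0) + (-1, 0, 1) = (9, -10, 1)
  D5: (10, -10, 0) + (0, -1, 1) = (10, -11, 1)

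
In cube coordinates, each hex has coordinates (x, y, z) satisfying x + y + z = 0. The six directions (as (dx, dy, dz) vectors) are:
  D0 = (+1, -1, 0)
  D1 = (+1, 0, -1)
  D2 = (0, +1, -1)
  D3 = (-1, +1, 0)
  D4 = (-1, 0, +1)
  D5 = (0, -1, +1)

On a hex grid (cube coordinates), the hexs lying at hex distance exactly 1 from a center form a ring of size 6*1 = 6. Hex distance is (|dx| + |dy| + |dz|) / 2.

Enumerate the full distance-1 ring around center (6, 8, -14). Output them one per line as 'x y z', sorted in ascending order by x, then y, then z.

Answer: 5 8 -13
5 9 -14
6 7 -13
6 9 -15
7 7 -14
7 8 -15

Derivation:
Walk ring at distance 1 from (6, 8, -14):
Start at center + D4*1 = (5, 8, -13)
  hex 0: (5, 8, -13)
  hex 1: (6, 7, -13)
  hex 2: (7, 7, -14)
  hex 3: (7, 8, -15)
  hex 4: (6, 9, -15)
  hex 5: (5, 9, -14)
Sorted: 6 hexes.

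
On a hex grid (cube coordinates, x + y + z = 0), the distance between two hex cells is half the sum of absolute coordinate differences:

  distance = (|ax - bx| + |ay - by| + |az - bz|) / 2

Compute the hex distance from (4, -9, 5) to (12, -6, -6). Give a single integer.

Answer: 11

Derivation:
|ax - bx| = |4 - 12| = 8
|ay - by| = |-9 - (-6)| = 3
|az - bz| = |5 - (-6)| = 11
distance = (8 + 3 + 11) / 2 = 22 / 2 = 11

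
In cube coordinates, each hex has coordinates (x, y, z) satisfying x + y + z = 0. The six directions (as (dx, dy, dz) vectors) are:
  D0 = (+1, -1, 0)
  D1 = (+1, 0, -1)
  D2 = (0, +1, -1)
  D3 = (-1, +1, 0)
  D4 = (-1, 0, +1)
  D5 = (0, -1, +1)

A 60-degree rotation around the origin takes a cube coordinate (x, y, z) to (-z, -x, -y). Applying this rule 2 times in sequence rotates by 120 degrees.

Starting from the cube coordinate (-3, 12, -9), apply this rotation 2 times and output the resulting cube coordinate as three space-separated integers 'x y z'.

Answer: 12 -9 -3

Derivation:
Start: (-3, 12, -9)
Step 1: (-3, 12, -9) -> (-(-9), -(-3), -(12)) = (9, 3, -12)
Step 2: (9, 3, -12) -> (-(-12), -(9), -(3)) = (12, -9, -3)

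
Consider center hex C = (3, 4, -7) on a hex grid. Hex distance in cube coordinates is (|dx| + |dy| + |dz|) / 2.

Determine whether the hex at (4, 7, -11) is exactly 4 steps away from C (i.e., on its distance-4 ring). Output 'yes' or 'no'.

Answer: yes

Derivation:
|px - cx| = |4 - 3| = 1
|py - cy| = |7 - 4| = 3
|pz - cz| = |-11 - (-7)| = 4
distance = (1+3+4)/2 = 8/2 = 4
radius = 4; distance == radius -> yes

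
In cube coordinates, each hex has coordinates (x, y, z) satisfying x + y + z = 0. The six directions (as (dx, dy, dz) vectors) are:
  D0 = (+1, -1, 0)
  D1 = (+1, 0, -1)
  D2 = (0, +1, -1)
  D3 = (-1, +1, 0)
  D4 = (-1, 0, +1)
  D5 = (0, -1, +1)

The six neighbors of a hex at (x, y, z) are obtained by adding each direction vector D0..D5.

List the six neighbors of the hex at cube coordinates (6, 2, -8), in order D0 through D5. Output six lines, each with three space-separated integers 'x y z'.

Center: (6, 2, -8). Add each direction:
  D0: (6, 2, -8) + (1, -1, 0) = (7, 1, -8)
  D1: (6, 2, -8) + (1, 0, -1) = (7, 2, -9)
  D2: (6, 2, -8) + (0, 1, -1) = (6, 3, -9)
  D3: (6, 2, -8) + (-1, 1, 0) = (5, 3, -8)
  D4: (6, 2, -8) + (-1, 0, 1) = (5, 2, -7)
  D5: (6, 2, -8) + (0, -1, 1) = (6, 1, -7)

Answer: 7 1 -8
7 2 -9
6 3 -9
5 3 -8
5 2 -7
6 1 -7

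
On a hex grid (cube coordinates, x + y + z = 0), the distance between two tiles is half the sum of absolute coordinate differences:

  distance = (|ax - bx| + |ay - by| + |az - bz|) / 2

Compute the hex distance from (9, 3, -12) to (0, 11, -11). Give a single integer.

|ax - bx| = |9 - 0| = 9
|ay - by| = |3 - 11| = 8
|az - bz| = |-12 - (-11)| = 1
distance = (9 + 8 + 1) / 2 = 18 / 2 = 9

Answer: 9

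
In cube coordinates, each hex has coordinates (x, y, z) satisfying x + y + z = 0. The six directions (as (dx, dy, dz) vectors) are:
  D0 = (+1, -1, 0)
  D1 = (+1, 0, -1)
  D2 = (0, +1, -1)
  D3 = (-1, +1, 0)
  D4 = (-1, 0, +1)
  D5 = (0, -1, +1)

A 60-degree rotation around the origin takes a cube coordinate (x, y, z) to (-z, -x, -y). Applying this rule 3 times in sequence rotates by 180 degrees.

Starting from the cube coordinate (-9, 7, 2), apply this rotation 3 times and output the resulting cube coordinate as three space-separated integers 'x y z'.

Answer: 9 -7 -2

Derivation:
Start: (-9, 7, 2)
Step 1: (-9, 7, 2) -> (-(2), -(-9), -(7)) = (-2, 9, -7)
Step 2: (-2, 9, -7) -> (-(-7), -(-2), -(9)) = (7, 2, -9)
Step 3: (7, 2, -9) -> (-(-9), -(7), -(2)) = (9, -7, -2)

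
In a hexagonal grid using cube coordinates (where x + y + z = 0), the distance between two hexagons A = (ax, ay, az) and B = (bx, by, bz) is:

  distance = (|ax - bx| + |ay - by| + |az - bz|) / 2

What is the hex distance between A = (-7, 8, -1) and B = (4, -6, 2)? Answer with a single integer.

Answer: 14

Derivation:
|ax - bx| = |-7 - 4| = 11
|ay - by| = |8 - (-6)| = 14
|az - bz| = |-1 - 2| = 3
distance = (11 + 14 + 3) / 2 = 28 / 2 = 14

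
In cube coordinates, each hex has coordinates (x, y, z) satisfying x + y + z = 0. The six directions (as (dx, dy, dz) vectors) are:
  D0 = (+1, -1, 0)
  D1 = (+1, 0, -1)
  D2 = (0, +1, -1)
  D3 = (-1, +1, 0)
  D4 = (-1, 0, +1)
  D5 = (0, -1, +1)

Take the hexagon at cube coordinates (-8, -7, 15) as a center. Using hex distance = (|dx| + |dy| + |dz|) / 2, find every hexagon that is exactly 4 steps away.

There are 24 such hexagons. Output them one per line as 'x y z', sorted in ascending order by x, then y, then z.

Walk ring at distance 4 from (-8, -7, 15):
Start at center + D4*4 = (-12, -7, 19)
  hex 0: (-12, -7, 19)
  hex 1: (-11, -8, 19)
  hex 2: (-10, -9, 19)
  hex 3: (-9, -10, 19)
  hex 4: (-8, -11, 19)
  hex 5: (-7, -11, 18)
  hex 6: (-6, -11, 17)
  hex 7: (-5, -11, 16)
  hex 8: (-4, -11, 15)
  hex 9: (-4, -10, 14)
  hex 10: (-4, -9, 13)
  hex 11: (-4, -8, 12)
  hex 12: (-4, -7, 11)
  hex 13: (-5, -6, 11)
  hex 14: (-6, -5, 11)
  hex 15: (-7, -4, 11)
  hex 16: (-8, -3, 11)
  hex 17: (-9, -3, 12)
  hex 18: (-10, -3, 13)
  hex 19: (-11, -3, 14)
  hex 20: (-12, -3, 15)
  hex 21: (-12, -4, 16)
  hex 22: (-12, -5, 17)
  hex 23: (-12, -6, 18)
Sorted: 24 hexes.

Answer: -12 -7 19
-12 -6 18
-12 -5 17
-12 -4 16
-12 -3 15
-11 -8 19
-11 -3 14
-10 -9 19
-10 -3 13
-9 -10 19
-9 -3 12
-8 -11 19
-8 -3 11
-7 -11 18
-7 -4 11
-6 -11 17
-6 -5 11
-5 -11 16
-5 -6 11
-4 -11 15
-4 -10 14
-4 -9 13
-4 -8 12
-4 -7 11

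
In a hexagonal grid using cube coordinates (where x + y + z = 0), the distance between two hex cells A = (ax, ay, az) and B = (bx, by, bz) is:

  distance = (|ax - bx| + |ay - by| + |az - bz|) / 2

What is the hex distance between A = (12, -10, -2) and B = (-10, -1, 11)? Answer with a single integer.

|ax - bx| = |12 - (-10)| = 22
|ay - by| = |-10 - (-1)| = 9
|az - bz| = |-2 - 11| = 13
distance = (22 + 9 + 13) / 2 = 44 / 2 = 22

Answer: 22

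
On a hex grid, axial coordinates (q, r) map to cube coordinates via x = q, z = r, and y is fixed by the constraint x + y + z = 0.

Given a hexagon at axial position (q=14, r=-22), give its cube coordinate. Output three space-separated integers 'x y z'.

Answer: 14 8 -22

Derivation:
x = q = 14
z = r = -22
y = -x - z = -(14) - (-22) = 8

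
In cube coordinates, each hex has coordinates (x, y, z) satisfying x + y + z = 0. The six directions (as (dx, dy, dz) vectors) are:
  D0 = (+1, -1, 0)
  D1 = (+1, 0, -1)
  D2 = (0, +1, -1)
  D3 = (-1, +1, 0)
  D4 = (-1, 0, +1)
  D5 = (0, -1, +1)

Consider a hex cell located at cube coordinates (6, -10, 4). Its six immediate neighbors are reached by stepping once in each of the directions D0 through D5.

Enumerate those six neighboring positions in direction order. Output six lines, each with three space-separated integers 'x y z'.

Center: (6, -10, 4). Add each direction:
  D0: (6, -10, 4) + (1, -1, 0) = (7, -11, 4)
  D1: (6, -10, 4) + (1, 0, -1) = (7, -10, 3)
  D2: (6, -10, 4) + (0, 1, -1) = (6, -9, 3)
  D3: (6, -10, 4) + (-1, 1, 0) = (5, -9, 4)
  D4: (6, -10, 4) + (-1, 0, 1) = (5, -10, 5)
  D5: (6, -10, 4) + (0, -1, 1) = (6, -11, 5)

Answer: 7 -11 4
7 -10 3
6 -9 3
5 -9 4
5 -10 5
6 -11 5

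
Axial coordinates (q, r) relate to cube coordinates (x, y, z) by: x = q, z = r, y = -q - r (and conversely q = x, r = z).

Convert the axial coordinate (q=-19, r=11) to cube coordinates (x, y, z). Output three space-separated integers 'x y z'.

x = q = -19
z = r = 11
y = -x - z = -(-19) - (11) = 8

Answer: -19 8 11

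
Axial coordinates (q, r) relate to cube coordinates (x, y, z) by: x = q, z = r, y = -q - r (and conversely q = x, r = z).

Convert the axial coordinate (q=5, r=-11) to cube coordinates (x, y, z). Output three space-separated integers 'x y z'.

x = q = 5
z = r = -11
y = -x - z = -(5) - (-11) = 6

Answer: 5 6 -11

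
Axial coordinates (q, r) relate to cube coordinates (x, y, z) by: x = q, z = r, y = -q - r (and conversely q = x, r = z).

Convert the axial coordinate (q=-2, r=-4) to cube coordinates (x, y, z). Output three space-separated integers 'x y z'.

x = q = -2
z = r = -4
y = -x - z = -(-2) - (-4) = 6

Answer: -2 6 -4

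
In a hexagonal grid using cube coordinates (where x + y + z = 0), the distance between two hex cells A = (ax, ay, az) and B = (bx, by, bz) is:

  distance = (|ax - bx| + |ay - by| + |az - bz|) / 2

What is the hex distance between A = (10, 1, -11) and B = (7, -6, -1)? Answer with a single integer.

|ax - bx| = |10 - 7| = 3
|ay - by| = |1 - (-6)| = 7
|az - bz| = |-11 - (-1)| = 10
distance = (3 + 7 + 10) / 2 = 20 / 2 = 10

Answer: 10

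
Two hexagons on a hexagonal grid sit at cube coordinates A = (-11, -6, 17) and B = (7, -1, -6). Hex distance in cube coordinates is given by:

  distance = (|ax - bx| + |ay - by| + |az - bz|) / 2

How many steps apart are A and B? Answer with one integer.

|ax - bx| = |-11 - 7| = 18
|ay - by| = |-6 - (-1)| = 5
|az - bz| = |17 - (-6)| = 23
distance = (18 + 5 + 23) / 2 = 46 / 2 = 23

Answer: 23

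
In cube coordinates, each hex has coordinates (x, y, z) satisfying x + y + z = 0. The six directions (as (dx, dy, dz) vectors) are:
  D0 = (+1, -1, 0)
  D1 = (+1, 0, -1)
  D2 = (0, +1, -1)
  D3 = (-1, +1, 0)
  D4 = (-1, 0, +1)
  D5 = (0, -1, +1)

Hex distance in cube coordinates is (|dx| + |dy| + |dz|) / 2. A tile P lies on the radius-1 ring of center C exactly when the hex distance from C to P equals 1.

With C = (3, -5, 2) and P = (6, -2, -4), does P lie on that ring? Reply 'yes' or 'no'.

Answer: no

Derivation:
|px - cx| = |6 - 3| = 3
|py - cy| = |-2 - (-5)| = 3
|pz - cz| = |-4 - 2| = 6
distance = (3+3+6)/2 = 12/2 = 6
radius = 1; distance != radius -> no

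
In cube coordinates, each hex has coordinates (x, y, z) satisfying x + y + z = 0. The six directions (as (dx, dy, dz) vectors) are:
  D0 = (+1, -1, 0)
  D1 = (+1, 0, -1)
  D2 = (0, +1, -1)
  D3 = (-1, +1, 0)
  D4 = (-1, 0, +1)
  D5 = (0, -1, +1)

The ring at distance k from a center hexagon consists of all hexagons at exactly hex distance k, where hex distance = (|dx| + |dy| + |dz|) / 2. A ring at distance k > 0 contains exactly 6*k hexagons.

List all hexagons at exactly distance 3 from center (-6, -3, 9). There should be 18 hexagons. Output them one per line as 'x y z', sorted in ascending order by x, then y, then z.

Answer: -9 -3 12
-9 -2 11
-9 -1 10
-9 0 9
-8 -4 12
-8 0 8
-7 -5 12
-7 0 7
-6 -6 12
-6 0 6
-5 -6 11
-5 -1 6
-4 -6 10
-4 -2 6
-3 -6 9
-3 -5 8
-3 -4 7
-3 -3 6

Derivation:
Walk ring at distance 3 from (-6, -3, 9):
Start at center + D4*3 = (-9, -3, 12)
  hex 0: (-9, -3, 12)
  hex 1: (-8, -4, 12)
  hex 2: (-7, -5, 12)
  hex 3: (-6, -6, 12)
  hex 4: (-5, -6, 11)
  hex 5: (-4, -6, 10)
  hex 6: (-3, -6, 9)
  hex 7: (-3, -5, 8)
  hex 8: (-3, -4, 7)
  hex 9: (-3, -3, 6)
  hex 10: (-4, -2, 6)
  hex 11: (-5, -1, 6)
  hex 12: (-6, 0, 6)
  hex 13: (-7, 0, 7)
  hex 14: (-8, 0, 8)
  hex 15: (-9, 0, 9)
  hex 16: (-9, -1, 10)
  hex 17: (-9, -2, 11)
Sorted: 18 hexes.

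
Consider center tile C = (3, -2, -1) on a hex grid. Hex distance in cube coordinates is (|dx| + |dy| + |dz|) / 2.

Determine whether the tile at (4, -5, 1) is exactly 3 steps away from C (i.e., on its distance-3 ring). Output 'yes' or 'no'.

|px - cx| = |4 - 3| = 1
|py - cy| = |-5 - (-2)| = 3
|pz - cz| = |1 - (-1)| = 2
distance = (1+3+2)/2 = 6/2 = 3
radius = 3; distance == radius -> yes

Answer: yes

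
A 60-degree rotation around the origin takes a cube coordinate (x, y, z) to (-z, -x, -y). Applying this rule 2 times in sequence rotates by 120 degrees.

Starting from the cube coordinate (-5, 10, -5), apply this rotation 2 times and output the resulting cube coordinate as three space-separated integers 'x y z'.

Answer: 10 -5 -5

Derivation:
Start: (-5, 10, -5)
Step 1: (-5, 10, -5) -> (-(-5), -(-5), -(10)) = (5, 5, -10)
Step 2: (5, 5, -10) -> (-(-10), -(5), -(5)) = (10, -5, -5)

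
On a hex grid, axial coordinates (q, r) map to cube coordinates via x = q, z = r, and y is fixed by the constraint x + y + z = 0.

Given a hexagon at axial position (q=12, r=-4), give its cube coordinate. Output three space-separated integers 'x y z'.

x = q = 12
z = r = -4
y = -x - z = -(12) - (-4) = -8

Answer: 12 -8 -4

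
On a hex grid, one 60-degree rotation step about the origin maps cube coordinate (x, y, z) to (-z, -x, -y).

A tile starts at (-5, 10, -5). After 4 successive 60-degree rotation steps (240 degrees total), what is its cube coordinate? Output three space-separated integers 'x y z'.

Answer: -5 -5 10

Derivation:
Start: (-5, 10, -5)
Step 1: (-5, 10, -5) -> (-(-5), -(-5), -(10)) = (5, 5, -10)
Step 2: (5, 5, -10) -> (-(-10), -(5), -(5)) = (10, -5, -5)
Step 3: (10, -5, -5) -> (-(-5), -(10), -(-5)) = (5, -10, 5)
Step 4: (5, -10, 5) -> (-(5), -(5), -(-10)) = (-5, -5, 10)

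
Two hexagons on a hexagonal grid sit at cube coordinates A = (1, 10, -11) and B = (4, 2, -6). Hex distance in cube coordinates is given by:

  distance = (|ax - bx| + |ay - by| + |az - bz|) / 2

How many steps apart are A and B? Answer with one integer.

|ax - bx| = |1 - 4| = 3
|ay - by| = |10 - 2| = 8
|az - bz| = |-11 - (-6)| = 5
distance = (3 + 8 + 5) / 2 = 16 / 2 = 8

Answer: 8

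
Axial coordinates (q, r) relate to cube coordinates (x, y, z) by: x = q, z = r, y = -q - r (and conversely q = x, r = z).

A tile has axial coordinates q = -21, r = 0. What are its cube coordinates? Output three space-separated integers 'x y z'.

Answer: -21 21 0

Derivation:
x = q = -21
z = r = 0
y = -x - z = -(-21) - (0) = 21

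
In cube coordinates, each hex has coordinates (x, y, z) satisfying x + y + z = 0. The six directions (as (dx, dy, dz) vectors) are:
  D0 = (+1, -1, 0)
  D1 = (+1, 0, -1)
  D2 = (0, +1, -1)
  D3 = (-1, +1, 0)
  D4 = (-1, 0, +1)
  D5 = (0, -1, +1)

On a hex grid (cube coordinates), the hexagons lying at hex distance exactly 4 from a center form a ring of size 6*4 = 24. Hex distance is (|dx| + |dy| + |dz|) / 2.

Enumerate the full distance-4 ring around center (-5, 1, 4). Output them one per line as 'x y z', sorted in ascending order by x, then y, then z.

Walk ring at distance 4 from (-5, 1, 4):
Start at center + D4*4 = (-9, 1, 8)
  hex 0: (-9, 1, 8)
  hex 1: (-8, 0, 8)
  hex 2: (-7, -1, 8)
  hex 3: (-6, -2, 8)
  hex 4: (-5, -3, 8)
  hex 5: (-4, -3, 7)
  hex 6: (-3, -3, 6)
  hex 7: (-2, -3, 5)
  hex 8: (-1, -3, 4)
  hex 9: (-1, -2, 3)
  hex 10: (-1, -1, 2)
  hex 11: (-1, 0, 1)
  hex 12: (-1, 1, 0)
  hex 13: (-2, 2, 0)
  hex 14: (-3, 3, 0)
  hex 15: (-4, 4, 0)
  hex 16: (-5, 5, 0)
  hex 17: (-6, 5, 1)
  hex 18: (-7, 5, 2)
  hex 19: (-8, 5, 3)
  hex 20: (-9, 5, 4)
  hex 21: (-9, 4, 5)
  hex 22: (-9, 3, 6)
  hex 23: (-9, 2, 7)
Sorted: 24 hexes.

Answer: -9 1 8
-9 2 7
-9 3 6
-9 4 5
-9 5 4
-8 0 8
-8 5 3
-7 -1 8
-7 5 2
-6 -2 8
-6 5 1
-5 -3 8
-5 5 0
-4 -3 7
-4 4 0
-3 -3 6
-3 3 0
-2 -3 5
-2 2 0
-1 -3 4
-1 -2 3
-1 -1 2
-1 0 1
-1 1 0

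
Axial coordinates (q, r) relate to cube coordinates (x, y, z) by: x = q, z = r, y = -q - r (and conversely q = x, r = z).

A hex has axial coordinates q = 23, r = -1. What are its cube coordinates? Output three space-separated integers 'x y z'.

Answer: 23 -22 -1

Derivation:
x = q = 23
z = r = -1
y = -x - z = -(23) - (-1) = -22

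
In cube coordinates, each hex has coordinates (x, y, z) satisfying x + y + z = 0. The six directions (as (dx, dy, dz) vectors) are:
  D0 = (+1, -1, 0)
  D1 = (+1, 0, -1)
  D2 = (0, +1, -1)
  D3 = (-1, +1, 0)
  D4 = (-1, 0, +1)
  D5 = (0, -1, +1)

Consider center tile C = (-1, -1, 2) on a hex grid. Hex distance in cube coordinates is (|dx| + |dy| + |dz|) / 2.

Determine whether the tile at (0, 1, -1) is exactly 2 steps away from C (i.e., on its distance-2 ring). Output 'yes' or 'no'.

Answer: no

Derivation:
|px - cx| = |0 - (-1)| = 1
|py - cy| = |1 - (-1)| = 2
|pz - cz| = |-1 - 2| = 3
distance = (1+2+3)/2 = 6/2 = 3
radius = 2; distance != radius -> no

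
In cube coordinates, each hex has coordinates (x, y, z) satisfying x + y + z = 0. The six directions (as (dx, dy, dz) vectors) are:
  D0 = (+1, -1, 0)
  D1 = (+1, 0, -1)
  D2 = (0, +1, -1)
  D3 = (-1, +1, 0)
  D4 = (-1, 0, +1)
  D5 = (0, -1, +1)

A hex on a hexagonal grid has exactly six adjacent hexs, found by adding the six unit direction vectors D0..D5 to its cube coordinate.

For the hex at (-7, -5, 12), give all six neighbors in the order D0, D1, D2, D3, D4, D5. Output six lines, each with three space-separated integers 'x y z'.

Center: (-7, -5, 12). Add each direction:
  D0: (-7, -5, 12) + (1, -1, 0) = (-6, -6, 12)
  D1: (-7, -5, 12) + (1, 0, -1) = (-6, -5, 11)
  D2: (-7, -5, 12) + (0, 1, -1) = (-7, -4, 11)
  D3: (-7, -5, 12) + (-1, 1, 0) = (-8, -4, 12)
  D4: (-7, -5, 12) + (-1, 0, 1) = (-8, -5, 13)
  D5: (-7, -5, 12) + (0, -1, 1) = (-7, -6, 13)

Answer: -6 -6 12
-6 -5 11
-7 -4 11
-8 -4 12
-8 -5 13
-7 -6 13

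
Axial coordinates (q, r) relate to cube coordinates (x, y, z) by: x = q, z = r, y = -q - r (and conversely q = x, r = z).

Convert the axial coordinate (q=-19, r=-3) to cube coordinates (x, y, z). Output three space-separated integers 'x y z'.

Answer: -19 22 -3

Derivation:
x = q = -19
z = r = -3
y = -x - z = -(-19) - (-3) = 22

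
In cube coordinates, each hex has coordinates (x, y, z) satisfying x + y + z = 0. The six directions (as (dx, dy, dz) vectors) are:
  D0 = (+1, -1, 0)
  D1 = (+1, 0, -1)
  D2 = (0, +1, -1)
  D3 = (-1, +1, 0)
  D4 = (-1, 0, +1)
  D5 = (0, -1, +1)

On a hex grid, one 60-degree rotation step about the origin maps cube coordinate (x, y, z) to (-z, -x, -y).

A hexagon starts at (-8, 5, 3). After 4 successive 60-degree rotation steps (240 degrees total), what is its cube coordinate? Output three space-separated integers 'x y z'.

Start: (-8, 5, 3)
Step 1: (-8, 5, 3) -> (-(3), -(-8), -(5)) = (-3, 8, -5)
Step 2: (-3, 8, -5) -> (-(-5), -(-3), -(8)) = (5, 3, -8)
Step 3: (5, 3, -8) -> (-(-8), -(5), -(3)) = (8, -5, -3)
Step 4: (8, -5, -3) -> (-(-3), -(8), -(-5)) = (3, -8, 5)

Answer: 3 -8 5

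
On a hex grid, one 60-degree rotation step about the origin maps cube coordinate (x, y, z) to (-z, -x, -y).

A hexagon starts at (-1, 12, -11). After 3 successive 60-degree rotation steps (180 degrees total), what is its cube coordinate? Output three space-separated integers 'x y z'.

Start: (-1, 12, -11)
Step 1: (-1, 12, -11) -> (-(-11), -(-1), -(12)) = (11, 1, -12)
Step 2: (11, 1, -12) -> (-(-12), -(11), -(1)) = (12, -11, -1)
Step 3: (12, -11, -1) -> (-(-1), -(12), -(-11)) = (1, -12, 11)

Answer: 1 -12 11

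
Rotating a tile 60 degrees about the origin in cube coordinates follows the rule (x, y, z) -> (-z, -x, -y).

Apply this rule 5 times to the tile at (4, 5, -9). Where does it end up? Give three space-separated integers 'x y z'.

Answer: -5 9 -4

Derivation:
Start: (4, 5, -9)
Step 1: (4, 5, -9) -> (-(-9), -(4), -(5)) = (9, -4, -5)
Step 2: (9, -4, -5) -> (-(-5), -(9), -(-4)) = (5, -9, 4)
Step 3: (5, -9, 4) -> (-(4), -(5), -(-9)) = (-4, -5, 9)
Step 4: (-4, -5, 9) -> (-(9), -(-4), -(-5)) = (-9, 4, 5)
Step 5: (-9, 4, 5) -> (-(5), -(-9), -(4)) = (-5, 9, -4)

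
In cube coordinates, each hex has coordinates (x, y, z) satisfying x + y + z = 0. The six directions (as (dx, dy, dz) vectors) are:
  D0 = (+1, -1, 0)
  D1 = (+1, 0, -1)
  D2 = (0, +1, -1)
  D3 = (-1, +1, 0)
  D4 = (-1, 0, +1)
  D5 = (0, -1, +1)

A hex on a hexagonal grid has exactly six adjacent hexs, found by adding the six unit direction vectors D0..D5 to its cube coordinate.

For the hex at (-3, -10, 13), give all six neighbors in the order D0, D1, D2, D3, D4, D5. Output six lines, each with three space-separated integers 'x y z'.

Center: (-3, -10, 13). Add each direction:
  D0: (-3, -10, 13) + (1, -1, 0) = (-2, -11, 13)
  D1: (-3, -10, 13) + (1, 0, -1) = (-2, -10, 12)
  D2: (-3, -10, 13) + (0, 1, -1) = (-3, -9, 12)
  D3: (-3, -10, 13) + (-1, 1, 0) = (-4, -9, 13)
  D4: (-3, -10, 13) + (-1, 0, 1) = (-4, -10, 14)
  D5: (-3, -10, 13) + (0, -1, 1) = (-3, -11, 14)

Answer: -2 -11 13
-2 -10 12
-3 -9 12
-4 -9 13
-4 -10 14
-3 -11 14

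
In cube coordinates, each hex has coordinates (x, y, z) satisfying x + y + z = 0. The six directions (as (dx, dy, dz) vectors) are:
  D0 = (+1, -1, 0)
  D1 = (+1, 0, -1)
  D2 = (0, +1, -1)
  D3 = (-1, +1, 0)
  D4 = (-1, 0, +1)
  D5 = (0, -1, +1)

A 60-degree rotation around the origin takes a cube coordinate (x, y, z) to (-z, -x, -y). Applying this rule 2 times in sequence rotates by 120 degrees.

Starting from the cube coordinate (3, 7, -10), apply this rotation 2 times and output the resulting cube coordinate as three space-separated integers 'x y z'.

Answer: 7 -10 3

Derivation:
Start: (3, 7, -10)
Step 1: (3, 7, -10) -> (-(-10), -(3), -(7)) = (10, -3, -7)
Step 2: (10, -3, -7) -> (-(-7), -(10), -(-3)) = (7, -10, 3)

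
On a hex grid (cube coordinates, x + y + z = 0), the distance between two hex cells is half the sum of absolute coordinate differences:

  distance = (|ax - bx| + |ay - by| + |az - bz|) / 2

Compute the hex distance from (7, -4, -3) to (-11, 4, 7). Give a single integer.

|ax - bx| = |7 - (-11)| = 18
|ay - by| = |-4 - 4| = 8
|az - bz| = |-3 - 7| = 10
distance = (18 + 8 + 10) / 2 = 36 / 2 = 18

Answer: 18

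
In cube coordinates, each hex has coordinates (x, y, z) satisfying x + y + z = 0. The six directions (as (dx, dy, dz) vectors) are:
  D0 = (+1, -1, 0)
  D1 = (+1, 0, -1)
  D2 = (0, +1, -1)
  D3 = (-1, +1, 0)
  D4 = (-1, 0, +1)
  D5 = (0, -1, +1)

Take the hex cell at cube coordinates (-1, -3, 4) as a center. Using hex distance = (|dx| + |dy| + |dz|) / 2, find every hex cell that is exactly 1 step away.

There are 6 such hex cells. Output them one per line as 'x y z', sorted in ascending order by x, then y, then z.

Answer: -2 -3 5
-2 -2 4
-1 -4 5
-1 -2 3
0 -4 4
0 -3 3

Derivation:
Walk ring at distance 1 from (-1, -3, 4):
Start at center + D4*1 = (-2, -3, 5)
  hex 0: (-2, -3, 5)
  hex 1: (-1, -4, 5)
  hex 2: (0, -4, 4)
  hex 3: (0, -3, 3)
  hex 4: (-1, -2, 3)
  hex 5: (-2, -2, 4)
Sorted: 6 hexes.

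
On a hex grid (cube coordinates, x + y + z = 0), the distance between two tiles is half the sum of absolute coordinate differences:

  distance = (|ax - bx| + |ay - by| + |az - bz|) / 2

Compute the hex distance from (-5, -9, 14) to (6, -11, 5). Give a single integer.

|ax - bx| = |-5 - 6| = 11
|ay - by| = |-9 - (-11)| = 2
|az - bz| = |14 - 5| = 9
distance = (11 + 2 + 9) / 2 = 22 / 2 = 11

Answer: 11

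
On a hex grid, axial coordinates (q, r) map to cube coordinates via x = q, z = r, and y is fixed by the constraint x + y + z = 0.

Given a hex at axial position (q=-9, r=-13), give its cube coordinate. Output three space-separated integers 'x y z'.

x = q = -9
z = r = -13
y = -x - z = -(-9) - (-13) = 22

Answer: -9 22 -13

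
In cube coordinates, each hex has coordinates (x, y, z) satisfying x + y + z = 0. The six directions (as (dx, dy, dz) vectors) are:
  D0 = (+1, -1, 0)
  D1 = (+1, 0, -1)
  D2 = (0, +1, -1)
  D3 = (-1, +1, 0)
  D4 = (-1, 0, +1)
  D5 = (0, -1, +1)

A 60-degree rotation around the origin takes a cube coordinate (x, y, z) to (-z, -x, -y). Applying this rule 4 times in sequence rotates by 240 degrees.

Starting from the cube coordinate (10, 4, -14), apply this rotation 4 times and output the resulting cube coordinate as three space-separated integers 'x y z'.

Answer: -14 10 4

Derivation:
Start: (10, 4, -14)
Step 1: (10, 4, -14) -> (-(-14), -(10), -(4)) = (14, -10, -4)
Step 2: (14, -10, -4) -> (-(-4), -(14), -(-10)) = (4, -14, 10)
Step 3: (4, -14, 10) -> (-(10), -(4), -(-14)) = (-10, -4, 14)
Step 4: (-10, -4, 14) -> (-(14), -(-10), -(-4)) = (-14, 10, 4)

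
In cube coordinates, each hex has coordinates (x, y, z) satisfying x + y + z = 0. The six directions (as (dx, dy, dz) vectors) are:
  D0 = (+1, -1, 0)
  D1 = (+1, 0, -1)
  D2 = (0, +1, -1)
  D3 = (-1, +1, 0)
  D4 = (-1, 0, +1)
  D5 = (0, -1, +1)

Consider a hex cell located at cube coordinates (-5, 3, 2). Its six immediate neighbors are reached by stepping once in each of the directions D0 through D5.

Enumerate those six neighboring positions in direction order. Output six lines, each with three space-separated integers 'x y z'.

Center: (-5, 3, 2). Add each direction:
  D0: (-5, 3, 2) + (1, -1, 0) = (-4, 2, 2)
  D1: (-5, 3, 2) + (1, 0, -1) = (-4, 3, 1)
  D2: (-5, 3, 2) + (0, 1, -1) = (-5, 4, 1)
  D3: (-5, 3, 2) + (-1, 1, 0) = (-6, 4, 2)
  D4: (-5, 3, 2) + (-1, 0, 1) = (-6, 3, 3)
  D5: (-5, 3, 2) + (0, -1, 1) = (-5, 2, 3)

Answer: -4 2 2
-4 3 1
-5 4 1
-6 4 2
-6 3 3
-5 2 3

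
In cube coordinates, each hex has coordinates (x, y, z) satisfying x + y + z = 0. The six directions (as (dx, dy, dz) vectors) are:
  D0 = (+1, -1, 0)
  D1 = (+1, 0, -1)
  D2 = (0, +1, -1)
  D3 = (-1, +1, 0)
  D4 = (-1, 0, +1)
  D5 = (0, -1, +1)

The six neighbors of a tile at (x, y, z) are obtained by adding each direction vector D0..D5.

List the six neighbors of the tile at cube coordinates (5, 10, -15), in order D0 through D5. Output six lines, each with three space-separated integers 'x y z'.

Answer: 6 9 -15
6 10 -16
5 11 -16
4 11 -15
4 10 -14
5 9 -14

Derivation:
Center: (5, 10, -15). Add each direction:
  D0: (5, 10, -15) + (1, -1, 0) = (6, 9, -15)
  D1: (5, 10, -15) + (1, 0, -1) = (6, 10, -16)
  D2: (5, 10, -15) + (0, 1, -1) = (5, 11, -16)
  D3: (5, 10, -15) + (-1, 1, 0) = (4, 11, -15)
  D4: (5, 10, -15) + (-1, 0, 1) = (4, 10, -14)
  D5: (5, 10, -15) + (0, -1, 1) = (5, 9, -14)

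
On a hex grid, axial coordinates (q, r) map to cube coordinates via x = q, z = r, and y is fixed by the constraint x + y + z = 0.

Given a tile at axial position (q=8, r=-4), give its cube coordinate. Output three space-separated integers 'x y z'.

x = q = 8
z = r = -4
y = -x - z = -(8) - (-4) = -4

Answer: 8 -4 -4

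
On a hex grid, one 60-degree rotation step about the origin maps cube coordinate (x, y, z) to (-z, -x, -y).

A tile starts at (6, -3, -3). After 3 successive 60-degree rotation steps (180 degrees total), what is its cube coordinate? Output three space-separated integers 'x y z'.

Answer: -6 3 3

Derivation:
Start: (6, -3, -3)
Step 1: (6, -3, -3) -> (-(-3), -(6), -(-3)) = (3, -6, 3)
Step 2: (3, -6, 3) -> (-(3), -(3), -(-6)) = (-3, -3, 6)
Step 3: (-3, -3, 6) -> (-(6), -(-3), -(-3)) = (-6, 3, 3)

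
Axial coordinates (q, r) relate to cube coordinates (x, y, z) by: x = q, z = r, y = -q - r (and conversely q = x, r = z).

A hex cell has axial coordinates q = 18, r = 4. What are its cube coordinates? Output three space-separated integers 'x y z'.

Answer: 18 -22 4

Derivation:
x = q = 18
z = r = 4
y = -x - z = -(18) - (4) = -22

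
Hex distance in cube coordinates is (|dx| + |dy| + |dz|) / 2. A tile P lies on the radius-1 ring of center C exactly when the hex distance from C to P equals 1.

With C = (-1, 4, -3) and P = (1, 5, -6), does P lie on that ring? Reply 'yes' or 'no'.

Answer: no

Derivation:
|px - cx| = |1 - (-1)| = 2
|py - cy| = |5 - 4| = 1
|pz - cz| = |-6 - (-3)| = 3
distance = (2+1+3)/2 = 6/2 = 3
radius = 1; distance != radius -> no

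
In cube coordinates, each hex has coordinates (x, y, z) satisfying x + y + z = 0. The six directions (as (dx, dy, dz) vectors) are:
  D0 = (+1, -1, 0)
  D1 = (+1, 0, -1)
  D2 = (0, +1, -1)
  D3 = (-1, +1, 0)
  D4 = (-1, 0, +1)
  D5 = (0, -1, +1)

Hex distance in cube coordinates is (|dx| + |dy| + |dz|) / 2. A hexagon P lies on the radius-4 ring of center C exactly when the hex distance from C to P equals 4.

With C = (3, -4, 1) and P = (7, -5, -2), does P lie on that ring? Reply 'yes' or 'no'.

Answer: yes

Derivation:
|px - cx| = |7 - 3| = 4
|py - cy| = |-5 - (-4)| = 1
|pz - cz| = |-2 - 1| = 3
distance = (4+1+3)/2 = 8/2 = 4
radius = 4; distance == radius -> yes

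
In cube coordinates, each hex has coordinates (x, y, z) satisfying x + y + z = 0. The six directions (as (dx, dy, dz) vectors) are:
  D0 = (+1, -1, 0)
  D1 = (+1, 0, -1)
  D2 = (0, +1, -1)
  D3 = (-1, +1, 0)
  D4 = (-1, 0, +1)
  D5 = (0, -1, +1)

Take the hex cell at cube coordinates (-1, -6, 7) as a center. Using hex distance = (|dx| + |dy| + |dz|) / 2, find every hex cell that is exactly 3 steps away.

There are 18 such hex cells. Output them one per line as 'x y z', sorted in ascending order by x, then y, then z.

Walk ring at distance 3 from (-1, -6, 7):
Start at center + D4*3 = (-4, -6, 10)
  hex 0: (-4, -6, 10)
  hex 1: (-3, -7, 10)
  hex 2: (-2, -8, 10)
  hex 3: (-1, -9, 10)
  hex 4: (0, -9, 9)
  hex 5: (1, -9, 8)
  hex 6: (2, -9, 7)
  hex 7: (2, -8, 6)
  hex 8: (2, -7, 5)
  hex 9: (2, -6, 4)
  hex 10: (1, -5, 4)
  hex 11: (0, -4, 4)
  hex 12: (-1, -3, 4)
  hex 13: (-2, -3, 5)
  hex 14: (-3, -3, 6)
  hex 15: (-4, -3, 7)
  hex 16: (-4, -4, 8)
  hex 17: (-4, -5, 9)
Sorted: 18 hexes.

Answer: -4 -6 10
-4 -5 9
-4 -4 8
-4 -3 7
-3 -7 10
-3 -3 6
-2 -8 10
-2 -3 5
-1 -9 10
-1 -3 4
0 -9 9
0 -4 4
1 -9 8
1 -5 4
2 -9 7
2 -8 6
2 -7 5
2 -6 4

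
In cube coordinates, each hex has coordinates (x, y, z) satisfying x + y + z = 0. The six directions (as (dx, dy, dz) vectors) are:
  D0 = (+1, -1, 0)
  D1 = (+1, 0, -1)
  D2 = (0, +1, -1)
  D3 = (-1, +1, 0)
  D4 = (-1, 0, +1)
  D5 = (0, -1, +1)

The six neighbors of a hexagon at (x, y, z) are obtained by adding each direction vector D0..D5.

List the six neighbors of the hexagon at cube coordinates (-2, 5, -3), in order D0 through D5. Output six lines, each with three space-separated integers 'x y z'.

Answer: -1 4 -3
-1 5 -4
-2 6 -4
-3 6 -3
-3 5 -2
-2 4 -2

Derivation:
Center: (-2, 5, -3). Add each direction:
  D0: (-2, 5, -3) + (1, -1, 0) = (-1, 4, -3)
  D1: (-2, 5, -3) + (1, 0, -1) = (-1, 5, -4)
  D2: (-2, 5, -3) + (0, 1, -1) = (-2, 6, -4)
  D3: (-2, 5, -3) + (-1, 1, 0) = (-3, 6, -3)
  D4: (-2, 5, -3) + (-1, 0, 1) = (-3, 5, -2)
  D5: (-2, 5, -3) + (0, -1, 1) = (-2, 4, -2)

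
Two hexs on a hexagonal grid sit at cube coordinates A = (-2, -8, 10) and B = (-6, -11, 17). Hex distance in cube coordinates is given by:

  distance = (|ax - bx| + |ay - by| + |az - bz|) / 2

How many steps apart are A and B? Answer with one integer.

Answer: 7

Derivation:
|ax - bx| = |-2 - (-6)| = 4
|ay - by| = |-8 - (-11)| = 3
|az - bz| = |10 - 17| = 7
distance = (4 + 3 + 7) / 2 = 14 / 2 = 7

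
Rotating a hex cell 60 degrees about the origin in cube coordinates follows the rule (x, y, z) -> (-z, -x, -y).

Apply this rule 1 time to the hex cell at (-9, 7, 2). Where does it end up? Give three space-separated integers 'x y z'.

Start: (-9, 7, 2)
Step 1: (-9, 7, 2) -> (-(2), -(-9), -(7)) = (-2, 9, -7)

Answer: -2 9 -7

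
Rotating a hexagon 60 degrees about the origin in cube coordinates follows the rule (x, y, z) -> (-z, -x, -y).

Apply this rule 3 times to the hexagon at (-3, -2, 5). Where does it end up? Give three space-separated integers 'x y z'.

Start: (-3, -2, 5)
Step 1: (-3, -2, 5) -> (-(5), -(-3), -(-2)) = (-5, 3, 2)
Step 2: (-5, 3, 2) -> (-(2), -(-5), -(3)) = (-2, 5, -3)
Step 3: (-2, 5, -3) -> (-(-3), -(-2), -(5)) = (3, 2, -5)

Answer: 3 2 -5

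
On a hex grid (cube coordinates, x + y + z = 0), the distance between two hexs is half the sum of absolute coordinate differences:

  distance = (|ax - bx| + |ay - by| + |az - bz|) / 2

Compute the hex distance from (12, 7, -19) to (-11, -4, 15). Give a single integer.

Answer: 34

Derivation:
|ax - bx| = |12 - (-11)| = 23
|ay - by| = |7 - (-4)| = 11
|az - bz| = |-19 - 15| = 34
distance = (23 + 11 + 34) / 2 = 68 / 2 = 34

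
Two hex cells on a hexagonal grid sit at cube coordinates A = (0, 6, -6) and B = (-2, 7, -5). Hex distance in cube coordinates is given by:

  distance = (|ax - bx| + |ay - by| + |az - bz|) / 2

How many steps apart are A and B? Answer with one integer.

Answer: 2

Derivation:
|ax - bx| = |0 - (-2)| = 2
|ay - by| = |6 - 7| = 1
|az - bz| = |-6 - (-5)| = 1
distance = (2 + 1 + 1) / 2 = 4 / 2 = 2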